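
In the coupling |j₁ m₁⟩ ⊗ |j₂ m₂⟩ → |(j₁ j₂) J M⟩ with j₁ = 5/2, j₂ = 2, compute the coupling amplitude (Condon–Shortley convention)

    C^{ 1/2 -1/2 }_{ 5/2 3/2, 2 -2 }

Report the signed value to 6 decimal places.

+0.258199

√[2·4!1!0!/6! · 4!1!0!4!0!1!] = √(192/5)
  +(−1)^0/∏(0,4,1,0,0,0)! = 1/24  (running 1/24)
⟨..|..⟩ = √(192/5)·(1/24) = +0.258199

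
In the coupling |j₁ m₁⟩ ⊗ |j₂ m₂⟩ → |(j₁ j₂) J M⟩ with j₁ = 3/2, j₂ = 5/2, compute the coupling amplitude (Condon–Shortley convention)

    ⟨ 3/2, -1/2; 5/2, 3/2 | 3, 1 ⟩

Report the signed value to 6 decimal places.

-0.639010

triangle: 1!·2!·4!/8! = 48/40320
(j±m)!: 1!·2!·4!·1!·4!·2! = 2304
prefactor² = (2J+1)·Δ·N² = 96/5
  k=0: +1/(0!·1!·2!·4!·0!·0!) = 1/48
  k=1: −1/(1!·0!·1!·3!·1!·1!) = -1/6
Σ = -7/48  ⇒  CG² = 96/5·(-7/48)² = 49/120
CG = −√(49/120) = -0.639010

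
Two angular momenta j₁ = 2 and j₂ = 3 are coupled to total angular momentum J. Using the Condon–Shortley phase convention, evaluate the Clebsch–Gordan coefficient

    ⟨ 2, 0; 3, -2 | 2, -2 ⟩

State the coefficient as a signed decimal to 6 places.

−√(5/14) ≈ -0.597614

j₁+j₂−J=3  J+j₁−j₂=1  J−j₁+j₂=3  j₁+j₂+J+1=8
(j₁±m₁, j₂±m₂, J±M) = (2,2,1,5,0,4)
P² = 360/7
sum k=1..1:
  [1] −1/12 = -1/12
S = -1/12
C² = P²·S² = 5/14 ; C = -0.597614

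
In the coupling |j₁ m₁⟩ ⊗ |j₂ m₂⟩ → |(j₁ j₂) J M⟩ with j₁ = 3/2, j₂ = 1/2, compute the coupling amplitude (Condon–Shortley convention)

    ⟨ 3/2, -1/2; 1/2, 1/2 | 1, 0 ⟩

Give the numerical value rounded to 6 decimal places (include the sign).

triangle: 1!·2!·0!/4! = 2/24
(j±m)!: 1!·2!·1!·0!·1!·1! = 2
prefactor² = (2J+1)·Δ·N² = 1/2
  k=1: −1/(1!·0!·1!·0!·1!·0!) = -1
Σ = -1  ⇒  CG² = 1/2·(-1)² = 1/2
CG = −√(1/2) = -0.707107

−√(1/2) ≈ -0.707107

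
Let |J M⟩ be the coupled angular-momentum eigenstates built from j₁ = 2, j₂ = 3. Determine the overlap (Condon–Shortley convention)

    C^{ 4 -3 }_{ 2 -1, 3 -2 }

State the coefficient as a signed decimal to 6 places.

√[9·1!3!5!/10! · 1!3!1!5!1!7!] = √(6480)
  +(−1)^0/∏(0,1,3,1,0,4)! = 1/144  (running 1/144)
  +(−1)^1/∏(1,0,2,0,1,5)! = -1/240  (running 1/360)
⟨..|..⟩ = √(6480)·(1/360) = +0.223607

+√(1/20) ≈ +0.223607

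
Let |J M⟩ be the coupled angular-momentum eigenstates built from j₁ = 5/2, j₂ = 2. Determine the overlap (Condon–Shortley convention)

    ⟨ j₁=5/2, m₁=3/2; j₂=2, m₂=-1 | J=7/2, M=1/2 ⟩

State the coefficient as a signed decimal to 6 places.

+0.619780  (= +√(121/315))

j₁+j₂−J=1  J+j₁−j₂=4  J−j₁+j₂=3  j₁+j₂+J+1=9
(j₁±m₁, j₂±m₂, J±M) = (4,1,1,3,4,3)
P² = 2304/35
sum k=0..1:
  [0] +1/12 = 1/12
  [1] −1/144 = -1/144
S = 11/144
C² = P²·S² = 121/315 ; C = +0.619780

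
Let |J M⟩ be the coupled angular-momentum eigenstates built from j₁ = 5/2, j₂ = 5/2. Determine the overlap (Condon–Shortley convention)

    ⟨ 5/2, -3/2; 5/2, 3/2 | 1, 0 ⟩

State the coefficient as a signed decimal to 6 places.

triangle: 4!*1!*1!/7! = 24/5040
(j±m)!: 1!*4!*4!*1!*1!*1! = 576
prefactor² = (2J+1)*Δ*N² = 288/35
  k=3: −1/(3!*1!*1!*1!*0!*0!) = -1/6
  k=4: +1/(4!*0!*0!*0!*1!*1!) = 1/24
Σ = -1/8  ⇒  CG² = 288/35*(-1/8)² = 9/70
CG = −√(9/70) = -0.358569

−√(9/70) ≈ -0.358569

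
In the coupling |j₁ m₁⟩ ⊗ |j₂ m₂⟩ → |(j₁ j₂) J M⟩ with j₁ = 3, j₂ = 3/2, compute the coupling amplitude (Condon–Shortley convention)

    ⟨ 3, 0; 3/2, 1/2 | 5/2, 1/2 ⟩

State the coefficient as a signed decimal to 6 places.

√[6·2!4!1!/8! · 3!3!2!1!3!2!] = √(216/35)
  +(−1)^1/∏(1,1,2,1,2,0)! = -1/4  (running -1/4)
  +(−1)^2/∏(2,0,1,0,3,1)! = 1/12  (running -1/6)
⟨..|..⟩ = √(216/35)·(-1/6) = -0.414039

−√(6/35) = -0.414039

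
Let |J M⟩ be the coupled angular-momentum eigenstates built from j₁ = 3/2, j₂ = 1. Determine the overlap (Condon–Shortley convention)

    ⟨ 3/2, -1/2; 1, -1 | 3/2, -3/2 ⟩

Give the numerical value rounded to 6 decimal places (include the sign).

+0.632456

√[4·1!2!1!/5! · 1!2!0!2!0!3!] = √(8/5)
  +(−1)^0/∏(0,1,2,0,0,1)! = 1/2  (running 1/2)
⟨..|..⟩ = √(8/5)·(1/2) = +0.632456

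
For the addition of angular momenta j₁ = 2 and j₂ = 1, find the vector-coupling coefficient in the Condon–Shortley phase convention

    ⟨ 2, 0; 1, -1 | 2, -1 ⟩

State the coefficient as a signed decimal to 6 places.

√[5·1!3!1!/6! · 2!2!0!2!1!3!] = √(2)
  +(−1)^0/∏(0,1,2,0,1,1)! = 1/2  (running 1/2)
⟨..|..⟩ = √(2)·(1/2) = +0.707107

+0.707107  (= +√(1/2))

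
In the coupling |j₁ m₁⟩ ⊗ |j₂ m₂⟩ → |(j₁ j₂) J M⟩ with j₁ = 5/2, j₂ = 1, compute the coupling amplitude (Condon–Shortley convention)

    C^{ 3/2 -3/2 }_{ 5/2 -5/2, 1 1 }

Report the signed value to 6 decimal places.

+√(2/3) = +0.816497

√[4·2!3!0!/6! · 0!5!2!0!0!3!] = √(96)
  +(−1)^2/∏(2,0,3,0,0,0)! = 1/12  (running 1/12)
⟨..|..⟩ = √(96)·(1/12) = +0.816497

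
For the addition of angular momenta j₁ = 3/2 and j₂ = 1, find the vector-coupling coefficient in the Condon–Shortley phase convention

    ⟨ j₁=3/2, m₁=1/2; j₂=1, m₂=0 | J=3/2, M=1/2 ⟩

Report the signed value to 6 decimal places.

√[4·1!2!1!/5! · 2!1!1!1!2!1!] = √(4/15)
  +(−1)^0/∏(0,1,1,1,1,0)! = 1  (running 1)
  +(−1)^1/∏(1,0,0,0,2,1)! = -1/2  (running 1/2)
⟨..|..⟩ = √(4/15)·(1/2) = +0.258199

+√(1/15) = +0.258199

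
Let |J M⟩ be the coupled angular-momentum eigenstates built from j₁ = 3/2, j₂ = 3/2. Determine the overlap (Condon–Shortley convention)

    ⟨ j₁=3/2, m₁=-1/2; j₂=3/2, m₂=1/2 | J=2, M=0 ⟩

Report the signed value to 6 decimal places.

√[5·1!2!2!/6! · 1!2!2!1!2!2!] = √(4/9)
  +(−1)^0/∏(0,1,2,2,0,0)! = 1/4  (running 1/4)
  +(−1)^1/∏(1,0,1,1,1,1)! = -1  (running -3/4)
⟨..|..⟩ = √(4/9)·(-3/4) = -0.500000

-0.500000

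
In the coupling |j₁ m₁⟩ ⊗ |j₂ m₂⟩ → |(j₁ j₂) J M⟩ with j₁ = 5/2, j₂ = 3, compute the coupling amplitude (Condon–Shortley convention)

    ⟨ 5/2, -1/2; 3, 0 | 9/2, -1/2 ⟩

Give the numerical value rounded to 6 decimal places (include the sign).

−√(10/231) ≈ -0.208063

triangle: 1!·4!·5!/11! = 2880/39916800
(j±m)!: 2!·3!·3!·3!·4!·5! = 1244160
prefactor² = (2J+1)·Δ·N² = 69120/77
  k=0: +1/(0!·1!·3!·3!·1!·2!) = 1/72
  k=1: −1/(1!·0!·2!·2!·2!·3!) = -1/48
Σ = -1/144  ⇒  CG² = 69120/77·(-1/144)² = 10/231
CG = −√(10/231) = -0.208063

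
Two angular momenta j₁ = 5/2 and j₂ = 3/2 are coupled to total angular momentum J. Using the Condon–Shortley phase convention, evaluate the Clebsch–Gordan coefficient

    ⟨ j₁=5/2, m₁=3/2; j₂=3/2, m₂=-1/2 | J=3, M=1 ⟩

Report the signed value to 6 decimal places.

+0.639010  (= +√(49/120))

j₁+j₂−J=1  J+j₁−j₂=4  J−j₁+j₂=2  j₁+j₂+J+1=8
(j₁±m₁, j₂±m₂, J±M) = (4,1,1,2,4,2)
P² = 96/5
sum k=0..1:
  [0] +1/6 = 1/6
  [1] −1/48 = -1/48
S = 7/48
C² = P²·S² = 49/120 ; C = +0.639010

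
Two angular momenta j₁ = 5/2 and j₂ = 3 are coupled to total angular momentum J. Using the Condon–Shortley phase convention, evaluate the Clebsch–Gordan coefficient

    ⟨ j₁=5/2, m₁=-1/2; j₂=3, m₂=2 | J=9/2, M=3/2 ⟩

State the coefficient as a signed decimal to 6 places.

triangle: 1!×4!×5!/11! = 2880/39916800
(j±m)!: 2!×3!×5!×1!×6!×3! = 6220800
prefactor² = (2J+1)×Δ×N² = 345600/77
  k=0: +1/(0!×1!×3!×5!×1!×0!) = 1/720
  k=1: −1/(1!×0!×2!×4!×2!×1!) = -1/96
Σ = -13/1440  ⇒  CG² = 345600/77×(-13/1440)² = 169/462
CG = −√(169/462) = -0.604815

−√(169/462) = -0.604815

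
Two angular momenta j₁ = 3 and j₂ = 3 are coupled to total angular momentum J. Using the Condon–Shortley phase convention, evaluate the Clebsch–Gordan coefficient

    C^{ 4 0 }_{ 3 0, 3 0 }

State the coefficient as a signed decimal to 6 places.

-0.483494  (= −√(18/77))

j₁+j₂−J=2  J+j₁−j₂=4  J−j₁+j₂=4  j₁+j₂+J+1=11
(j₁±m₁, j₂±m₂, J±M) = (3,3,3,3,4,4)
P² = 373248/1925
sum k=0..2:
  [0] +1/72 = 1/72
  [1] −1/16 = -1/16
  [2] +1/72 = 1/72
S = -5/144
C² = P²·S² = 18/77 ; C = -0.483494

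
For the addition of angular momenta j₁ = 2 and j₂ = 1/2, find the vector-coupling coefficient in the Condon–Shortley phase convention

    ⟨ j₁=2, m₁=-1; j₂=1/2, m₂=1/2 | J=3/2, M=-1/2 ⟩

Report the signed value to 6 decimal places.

j₁+j₂−J=1  J+j₁−j₂=3  J−j₁+j₂=0  j₁+j₂+J+1=5
(j₁±m₁, j₂±m₂, J±M) = (1,3,1,0,1,2)
P² = 12/5
sum k=1..1:
  [1] −1/2 = -1/2
S = -1/2
C² = P²·S² = 3/5 ; C = -0.774597

-0.774597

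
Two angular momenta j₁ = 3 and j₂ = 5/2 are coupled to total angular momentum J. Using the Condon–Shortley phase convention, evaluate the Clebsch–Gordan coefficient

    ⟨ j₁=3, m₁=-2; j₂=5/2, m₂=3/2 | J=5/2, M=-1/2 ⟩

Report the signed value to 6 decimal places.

−√(1/14) ≈ -0.267261

√[6·3!3!2!/9! · 1!5!4!1!2!3!] = √(288/7)
  +(−1)^2/∏(2,1,3,2,0,0)! = 1/24  (running 1/24)
  +(−1)^3/∏(3,0,2,1,1,1)! = -1/12  (running -1/24)
⟨..|..⟩ = √(288/7)·(-1/24) = -0.267261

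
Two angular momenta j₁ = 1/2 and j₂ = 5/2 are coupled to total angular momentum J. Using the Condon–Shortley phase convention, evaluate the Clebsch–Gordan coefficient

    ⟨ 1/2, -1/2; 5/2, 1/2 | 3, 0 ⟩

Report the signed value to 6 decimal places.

+√(1/2) = +0.707107

j₁+j₂−J=0  J+j₁−j₂=1  J−j₁+j₂=5  j₁+j₂+J+1=7
(j₁±m₁, j₂±m₂, J±M) = (0,1,3,2,3,3)
P² = 72
sum k=0..0:
  [0] +1/12 = 1/12
S = 1/12
C² = P²·S² = 1/2 ; C = +0.707107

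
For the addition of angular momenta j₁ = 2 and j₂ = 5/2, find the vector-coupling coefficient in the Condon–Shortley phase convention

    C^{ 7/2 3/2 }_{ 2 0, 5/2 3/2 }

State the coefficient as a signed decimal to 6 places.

-0.534522

j₁+j₂−J=1  J+j₁−j₂=3  J−j₁+j₂=4  j₁+j₂+J+1=9
(j₁±m₁, j₂±m₂, J±M) = (2,2,4,1,5,2)
P² = 512/7
sum k=0..1:
  [0] +1/48 = 1/48
  [1] −1/12 = -1/12
S = -1/16
C² = P²·S² = 2/7 ; C = -0.534522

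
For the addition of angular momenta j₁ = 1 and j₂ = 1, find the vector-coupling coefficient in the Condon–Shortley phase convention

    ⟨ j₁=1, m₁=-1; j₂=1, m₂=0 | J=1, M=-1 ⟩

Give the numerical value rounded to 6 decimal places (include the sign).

j₁+j₂−J=1  J+j₁−j₂=1  J−j₁+j₂=1  j₁+j₂+J+1=4
(j₁±m₁, j₂±m₂, J±M) = (0,2,1,1,0,2)
P² = 1/2
sum k=1..1:
  [1] −1/1 = -1
S = -1
C² = P²·S² = 1/2 ; C = -0.707107

-0.707107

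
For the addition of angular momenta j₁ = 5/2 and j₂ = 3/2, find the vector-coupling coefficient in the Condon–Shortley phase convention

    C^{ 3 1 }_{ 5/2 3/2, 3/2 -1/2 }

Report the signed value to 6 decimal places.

√[7·1!4!2!/8! · 4!1!1!2!4!2!] = √(96/5)
  +(−1)^0/∏(0,1,1,1,3,1)! = 1/6  (running 1/6)
  +(−1)^1/∏(1,0,0,0,4,2)! = -1/48  (running 7/48)
⟨..|..⟩ = √(96/5)·(7/48) = +0.639010

+0.639010  (= +√(49/120))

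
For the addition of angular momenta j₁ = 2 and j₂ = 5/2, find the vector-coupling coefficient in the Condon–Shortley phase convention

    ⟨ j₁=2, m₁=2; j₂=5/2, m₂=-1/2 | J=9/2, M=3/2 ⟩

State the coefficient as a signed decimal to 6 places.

triangle: 0!×4!×5!/10! = 2880/3628800
(j±m)!: 4!×0!×2!×3!×6!×3! = 1244160
prefactor² = (2J+1)×Δ×N² = 69120/7
  k=0: +1/(0!×0!×0!×2!×4!×3!) = 1/288
Σ = 1/288  ⇒  CG² = 69120/7×1/288² = 5/42
CG = +√(5/42) = +0.345033

+0.345033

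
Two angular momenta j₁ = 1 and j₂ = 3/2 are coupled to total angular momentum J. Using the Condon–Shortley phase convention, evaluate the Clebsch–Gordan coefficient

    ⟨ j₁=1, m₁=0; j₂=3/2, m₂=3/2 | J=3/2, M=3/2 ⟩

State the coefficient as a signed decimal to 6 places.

−√(3/5) ≈ -0.774597

√[4·1!1!2!/5! · 1!1!3!0!3!0!] = √(12/5)
  +(−1)^1/∏(1,0,0,2,1,0)! = -1/2  (running -1/2)
⟨..|..⟩ = √(12/5)·(-1/2) = -0.774597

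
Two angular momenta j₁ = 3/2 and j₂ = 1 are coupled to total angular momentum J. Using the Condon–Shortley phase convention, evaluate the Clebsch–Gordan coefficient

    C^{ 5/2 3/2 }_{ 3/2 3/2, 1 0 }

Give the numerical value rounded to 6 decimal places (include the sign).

√[6·0!3!2!/6! · 3!0!1!1!4!1!] = √(72/5)
  +(−1)^0/∏(0,0,0,1,3,1)! = 1/6  (running 1/6)
⟨..|..⟩ = √(72/5)·(1/6) = +0.632456

+√(2/5) = +0.632456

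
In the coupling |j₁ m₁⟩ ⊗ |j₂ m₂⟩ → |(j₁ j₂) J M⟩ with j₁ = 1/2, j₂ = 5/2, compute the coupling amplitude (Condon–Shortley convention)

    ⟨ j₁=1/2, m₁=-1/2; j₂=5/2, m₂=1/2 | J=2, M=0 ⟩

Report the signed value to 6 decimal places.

√[5·1!0!4!/6! · 0!1!3!2!2!2!] = √(8)
  +(−1)^1/∏(1,0,0,2,0,2)! = -1/4  (running -1/4)
⟨..|..⟩ = √(8)·(-1/4) = -0.707107

-0.707107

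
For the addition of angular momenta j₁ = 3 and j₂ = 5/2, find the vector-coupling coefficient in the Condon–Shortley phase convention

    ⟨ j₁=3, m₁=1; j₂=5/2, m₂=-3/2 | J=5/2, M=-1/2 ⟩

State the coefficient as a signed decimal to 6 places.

-0.169031  (= −√(1/35))

j₁+j₂−J=3  J+j₁−j₂=3  J−j₁+j₂=2  j₁+j₂+J+1=9
(j₁±m₁, j₂±m₂, J±M) = (4,2,1,4,2,3)
P² = 576/35
sum k=0..1:
  [0] +1/12 = 1/12
  [1] −1/8 = -1/8
S = -1/24
C² = P²·S² = 1/35 ; C = -0.169031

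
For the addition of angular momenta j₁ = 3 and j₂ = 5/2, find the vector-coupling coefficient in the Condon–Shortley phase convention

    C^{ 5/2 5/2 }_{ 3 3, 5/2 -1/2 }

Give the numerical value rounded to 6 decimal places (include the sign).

j₁+j₂−J=3  J+j₁−j₂=3  J−j₁+j₂=2  j₁+j₂+J+1=9
(j₁±m₁, j₂±m₂, J±M) = (6,0,2,3,5,0)
P² = 8640/7
sum k=0..0:
  [0] +1/72 = 1/72
S = 1/72
C² = P²·S² = 5/21 ; C = +0.487950

+√(5/21) ≈ +0.487950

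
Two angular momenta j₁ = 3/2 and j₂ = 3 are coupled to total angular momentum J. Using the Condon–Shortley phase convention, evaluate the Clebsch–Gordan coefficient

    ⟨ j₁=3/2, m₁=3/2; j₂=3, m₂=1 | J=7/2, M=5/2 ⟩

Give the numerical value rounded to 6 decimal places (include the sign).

+√(10/21) ≈ +0.690066

j₁+j₂−J=1  J+j₁−j₂=2  J−j₁+j₂=5  j₁+j₂+J+1=9
(j₁±m₁, j₂±m₂, J±M) = (3,0,4,2,6,1)
P² = 7680/7
sum k=0..0:
  [0] +1/48 = 1/48
S = 1/48
C² = P²·S² = 10/21 ; C = +0.690066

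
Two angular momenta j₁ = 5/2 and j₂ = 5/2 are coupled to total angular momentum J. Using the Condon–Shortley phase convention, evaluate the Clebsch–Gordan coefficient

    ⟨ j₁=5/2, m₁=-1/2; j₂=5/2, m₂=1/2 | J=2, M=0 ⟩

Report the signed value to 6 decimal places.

+0.436436

triangle: 3!×2!×2!/8! = 24/40320
(j±m)!: 2!×3!×3!×2!×2!×2! = 576
prefactor² = (2J+1)×Δ×N² = 12/7
  k=1: −1/(1!×2!×2!×2!×0!×0!) = -1/8
  k=2: +1/(2!×1!×1!×1!×1!×1!) = 1/2
  k=3: −1/(3!×0!×0!×0!×2!×2!) = -1/24
Σ = 1/3  ⇒  CG² = 12/7×1/3² = 4/21
CG = +√(4/21) = +0.436436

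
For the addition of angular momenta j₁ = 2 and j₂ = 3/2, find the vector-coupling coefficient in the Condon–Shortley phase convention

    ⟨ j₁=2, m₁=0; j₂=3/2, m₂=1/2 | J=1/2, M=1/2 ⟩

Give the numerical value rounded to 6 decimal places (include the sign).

+√(1/5) = +0.447214

j₁+j₂−J=3  J+j₁−j₂=1  J−j₁+j₂=0  j₁+j₂+J+1=5
(j₁±m₁, j₂±m₂, J±M) = (2,2,2,1,1,0)
P² = 4/5
sum k=2..2:
  [2] +1/2 = 1/2
S = 1/2
C² = P²·S² = 1/5 ; C = +0.447214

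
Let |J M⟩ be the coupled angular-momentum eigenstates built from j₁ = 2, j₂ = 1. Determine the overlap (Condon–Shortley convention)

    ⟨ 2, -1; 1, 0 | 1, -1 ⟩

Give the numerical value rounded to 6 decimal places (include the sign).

√[3·2!2!0!/5! · 1!3!1!1!0!2!] = √(6/5)
  +(−1)^1/∏(1,1,2,0,0,0)! = -1/2  (running -1/2)
⟨..|..⟩ = √(6/5)·(-1/2) = -0.547723

−√(3/10) = -0.547723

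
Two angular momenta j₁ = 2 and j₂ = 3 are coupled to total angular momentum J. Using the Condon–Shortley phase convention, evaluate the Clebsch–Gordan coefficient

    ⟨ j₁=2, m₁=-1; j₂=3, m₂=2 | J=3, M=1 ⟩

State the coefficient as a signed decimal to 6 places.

√[7·2!2!4!/9! · 1!3!5!1!4!2!] = √(64)
  +(−1)^1/∏(1,1,2,4,0,0)! = -1/48  (running -1/48)
  +(−1)^2/∏(2,0,1,3,1,1)! = 1/12  (running 1/16)
⟨..|..⟩ = √(64)·(1/16) = +0.500000

+0.500000  (= +√(1/4))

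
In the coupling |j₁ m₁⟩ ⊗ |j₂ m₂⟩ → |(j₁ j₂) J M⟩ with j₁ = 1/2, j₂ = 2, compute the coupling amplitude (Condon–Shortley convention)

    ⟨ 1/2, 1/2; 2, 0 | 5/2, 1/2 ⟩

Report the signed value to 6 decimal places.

+0.774597

√[6·0!1!4!/6! · 1!0!2!2!3!2!] = √(48/5)
  +(−1)^0/∏(0,0,0,2,1,2)! = 1/4  (running 1/4)
⟨..|..⟩ = √(48/5)·(1/4) = +0.774597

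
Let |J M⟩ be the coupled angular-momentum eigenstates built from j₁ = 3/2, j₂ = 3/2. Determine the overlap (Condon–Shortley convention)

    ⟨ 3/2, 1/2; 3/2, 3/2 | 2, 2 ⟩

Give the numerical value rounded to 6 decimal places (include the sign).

j₁+j₂−J=1  J+j₁−j₂=2  J−j₁+j₂=2  j₁+j₂+J+1=6
(j₁±m₁, j₂±m₂, J±M) = (2,1,3,0,4,0)
P² = 8
sum k=1..1:
  [1] −1/4 = -1/4
S = -1/4
C² = P²·S² = 1/2 ; C = -0.707107

-0.707107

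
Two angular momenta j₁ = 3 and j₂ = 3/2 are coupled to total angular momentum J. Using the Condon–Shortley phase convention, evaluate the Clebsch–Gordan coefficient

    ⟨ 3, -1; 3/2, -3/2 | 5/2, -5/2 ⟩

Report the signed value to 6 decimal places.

√[6·2!4!1!/8! · 2!4!0!3!0!5!] = √(1728/7)
  +(−1)^0/∏(0,2,4,0,0,1)! = 1/48  (running 1/48)
⟨..|..⟩ = √(1728/7)·(1/48) = +0.327327

+√(3/28) ≈ +0.327327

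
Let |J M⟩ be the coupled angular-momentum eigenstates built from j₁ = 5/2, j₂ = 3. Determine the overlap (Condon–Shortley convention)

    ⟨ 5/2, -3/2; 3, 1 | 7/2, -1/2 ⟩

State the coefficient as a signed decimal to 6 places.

√[8·2!3!4!/10! · 1!4!4!2!3!4!] = √(18432/175)
  +(−1)^1/∏(1,1,3,3,0,1)! = -1/36  (running -1/36)
  +(−1)^2/∏(2,0,2,2,1,2)! = 1/16  (running 5/144)
⟨..|..⟩ = √(18432/175)·(5/144) = +0.356348

+√(8/63) = +0.356348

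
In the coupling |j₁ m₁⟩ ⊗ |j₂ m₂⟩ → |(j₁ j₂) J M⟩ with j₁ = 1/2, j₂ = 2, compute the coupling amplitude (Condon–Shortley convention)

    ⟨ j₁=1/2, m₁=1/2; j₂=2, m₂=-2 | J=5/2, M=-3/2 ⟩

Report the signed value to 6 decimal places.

+√(1/5) = +0.447214

triangle: 0!×1!×4!/6! = 24/720
(j±m)!: 1!×0!×0!×4!×1!×4! = 576
prefactor² = (2J+1)×Δ×N² = 576/5
  k=0: +1/(0!×0!×0!×0!×1!×4!) = 1/24
Σ = 1/24  ⇒  CG² = 576/5×1/24² = 1/5
CG = +√(1/5) = +0.447214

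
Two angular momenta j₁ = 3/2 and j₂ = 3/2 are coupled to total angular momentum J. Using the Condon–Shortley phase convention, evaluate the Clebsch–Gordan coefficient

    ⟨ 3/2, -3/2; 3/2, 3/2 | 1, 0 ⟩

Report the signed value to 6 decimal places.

+√(9/20) ≈ +0.670820

√[3·2!1!1!/5! · 0!3!3!0!1!1!] = √(9/5)
  +(−1)^2/∏(2,0,1,1,0,0)! = 1/2  (running 1/2)
⟨..|..⟩ = √(9/5)·(1/2) = +0.670820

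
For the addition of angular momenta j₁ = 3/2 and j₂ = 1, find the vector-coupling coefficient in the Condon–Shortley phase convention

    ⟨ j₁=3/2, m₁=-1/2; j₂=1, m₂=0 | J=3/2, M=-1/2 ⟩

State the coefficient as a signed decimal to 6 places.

−√(1/15) ≈ -0.258199

√[4·1!2!1!/5! · 1!2!1!1!1!2!] = √(4/15)
  +(−1)^0/∏(0,1,2,1,0,0)! = 1/2  (running 1/2)
  +(−1)^1/∏(1,0,1,0,1,1)! = -1  (running -1/2)
⟨..|..⟩ = √(4/15)·(-1/2) = -0.258199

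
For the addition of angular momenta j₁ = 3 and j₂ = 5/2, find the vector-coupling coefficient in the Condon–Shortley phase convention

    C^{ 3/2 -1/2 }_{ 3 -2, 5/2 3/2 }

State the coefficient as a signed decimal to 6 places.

-0.218218  (= −√(1/21))

triangle: 4!*2!*1!/8! = 48/40320
(j±m)!: 1!*5!*4!*1!*1!*2! = 5760
prefactor² = (2J+1)*Δ*N² = 192/7
  k=3: −1/(3!*1!*2!*1!*0!*0!) = -1/12
  k=4: +1/(4!*0!*1!*0!*1!*1!) = 1/24
Σ = -1/24  ⇒  CG² = 192/7*(-1/24)² = 1/21
CG = −√(1/21) = -0.218218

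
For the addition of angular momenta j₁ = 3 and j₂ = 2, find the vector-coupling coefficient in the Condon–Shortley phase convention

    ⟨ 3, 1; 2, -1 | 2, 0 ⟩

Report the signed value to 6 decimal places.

triangle: 3!·3!·1!/8! = 36/40320
(j±m)!: 4!·2!·1!·3!·2!·2! = 1152
prefactor² = (2J+1)·Δ·N² = 36/7
  k=0: +1/(0!·3!·2!·1!·1!·0!) = 1/12
  k=1: −1/(1!·2!·1!·0!·2!·1!) = -1/4
Σ = -1/6  ⇒  CG² = 36/7·(-1/6)² = 1/7
CG = −√(1/7) = -0.377964

-0.377964  (= −√(1/7))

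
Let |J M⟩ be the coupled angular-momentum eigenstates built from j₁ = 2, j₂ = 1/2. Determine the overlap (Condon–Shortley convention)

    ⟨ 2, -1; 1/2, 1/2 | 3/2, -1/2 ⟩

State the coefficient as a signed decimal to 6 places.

triangle: 1!*3!*0!/5! = 6/120
(j±m)!: 1!*3!*1!*0!*1!*2! = 12
prefactor² = (2J+1)*Δ*N² = 12/5
  k=1: −1/(1!*0!*2!*0!*1!*0!) = -1/2
Σ = -1/2  ⇒  CG² = 12/5*(-1/2)² = 3/5
CG = −√(3/5) = -0.774597

−√(3/5) = -0.774597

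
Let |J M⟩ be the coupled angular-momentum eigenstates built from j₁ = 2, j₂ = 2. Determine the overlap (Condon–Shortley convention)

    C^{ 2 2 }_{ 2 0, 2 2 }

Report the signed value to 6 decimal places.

j₁+j₂−J=2  J+j₁−j₂=2  J−j₁+j₂=2  j₁+j₂+J+1=7
(j₁±m₁, j₂±m₂, J±M) = (2,2,4,0,4,0)
P² = 128/7
sum k=2..2:
  [2] +1/8 = 1/8
S = 1/8
C² = P²·S² = 2/7 ; C = +0.534522

+0.534522  (= +√(2/7))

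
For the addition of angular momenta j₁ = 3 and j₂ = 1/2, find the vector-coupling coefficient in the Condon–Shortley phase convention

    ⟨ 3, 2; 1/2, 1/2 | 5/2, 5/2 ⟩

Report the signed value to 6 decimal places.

triangle: 1!·5!·0!/7! = 120/5040
(j±m)!: 5!·1!·1!·0!·5!·0! = 14400
prefactor² = (2J+1)·Δ·N² = 14400/7
  k=1: −1/(1!·0!·0!·0!·5!·0!) = -1/120
Σ = -1/120  ⇒  CG² = 14400/7·(-1/120)² = 1/7
CG = −√(1/7) = -0.377964

−√(1/7) = -0.377964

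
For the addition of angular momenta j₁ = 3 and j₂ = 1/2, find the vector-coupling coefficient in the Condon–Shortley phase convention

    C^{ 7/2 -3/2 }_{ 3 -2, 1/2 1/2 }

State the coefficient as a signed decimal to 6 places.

+√(2/7) = +0.534522

triangle: 0!×6!×1!/8! = 720/40320
(j±m)!: 1!×5!×1!×0!×2!×5! = 28800
prefactor² = (2J+1)×Δ×N² = 28800/7
  k=0: +1/(0!×0!×5!×1!×1!×0!) = 1/120
Σ = 1/120  ⇒  CG² = 28800/7×1/120² = 2/7
CG = +√(2/7) = +0.534522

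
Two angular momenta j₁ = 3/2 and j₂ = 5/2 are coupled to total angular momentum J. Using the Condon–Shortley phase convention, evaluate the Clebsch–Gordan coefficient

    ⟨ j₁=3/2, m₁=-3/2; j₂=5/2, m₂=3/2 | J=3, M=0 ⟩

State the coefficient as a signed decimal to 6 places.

j₁+j₂−J=1  J+j₁−j₂=2  J−j₁+j₂=4  j₁+j₂+J+1=8
(j₁±m₁, j₂±m₂, J±M) = (0,3,4,1,3,3)
P² = 216/5
sum k=1..1:
  [1] −1/12 = -1/12
S = -1/12
C² = P²·S² = 3/10 ; C = -0.547723

−√(3/10) ≈ -0.547723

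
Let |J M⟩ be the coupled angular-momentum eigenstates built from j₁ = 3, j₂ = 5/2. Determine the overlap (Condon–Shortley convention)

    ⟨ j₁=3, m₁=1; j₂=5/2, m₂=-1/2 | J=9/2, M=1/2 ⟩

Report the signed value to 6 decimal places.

+0.480500

triangle: 1!·5!·4!/11! = 2880/39916800
(j±m)!: 4!·2!·2!·3!·5!·4! = 1658880
prefactor² = (2J+1)·Δ·N² = 92160/77
  k=0: +1/(0!·1!·2!·2!·3!·2!) = 1/48
  k=1: −1/(1!·0!·1!·1!·4!·3!) = -1/144
Σ = 1/72  ⇒  CG² = 92160/77·1/72² = 160/693
CG = +√(160/693) = +0.480500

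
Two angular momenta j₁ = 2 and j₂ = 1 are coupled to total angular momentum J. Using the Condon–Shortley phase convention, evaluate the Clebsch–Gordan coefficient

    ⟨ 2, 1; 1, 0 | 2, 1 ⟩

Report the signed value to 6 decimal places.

+0.408248  (= +√(1/6))

j₁+j₂−J=1  J+j₁−j₂=3  J−j₁+j₂=1  j₁+j₂+J+1=6
(j₁±m₁, j₂±m₂, J±M) = (3,1,1,1,3,1)
P² = 3/2
sum k=0..1:
  [0] +1/2 = 1/2
  [1] −1/6 = -1/6
S = 1/3
C² = P²·S² = 1/6 ; C = +0.408248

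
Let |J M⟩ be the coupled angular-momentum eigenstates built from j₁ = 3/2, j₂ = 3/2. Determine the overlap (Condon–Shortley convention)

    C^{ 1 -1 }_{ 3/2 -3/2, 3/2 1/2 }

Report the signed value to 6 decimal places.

√[3·2!1!1!/5! · 0!3!2!1!0!2!] = √(6/5)
  +(−1)^2/∏(2,0,1,0,0,1)! = 1/2  (running 1/2)
⟨..|..⟩ = √(6/5)·(1/2) = +0.547723

+√(3/10) = +0.547723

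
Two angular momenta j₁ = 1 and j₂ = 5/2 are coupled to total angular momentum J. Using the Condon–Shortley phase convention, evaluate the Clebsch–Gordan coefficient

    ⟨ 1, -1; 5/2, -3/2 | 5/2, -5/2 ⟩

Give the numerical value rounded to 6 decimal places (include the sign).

−√(2/7) ≈ -0.534522

j₁+j₂−J=1  J+j₁−j₂=1  J−j₁+j₂=4  j₁+j₂+J+1=7
(j₁±m₁, j₂±m₂, J±M) = (0,2,1,4,0,5)
P² = 1152/7
sum k=1..1:
  [1] −1/24 = -1/24
S = -1/24
C² = P²·S² = 2/7 ; C = -0.534522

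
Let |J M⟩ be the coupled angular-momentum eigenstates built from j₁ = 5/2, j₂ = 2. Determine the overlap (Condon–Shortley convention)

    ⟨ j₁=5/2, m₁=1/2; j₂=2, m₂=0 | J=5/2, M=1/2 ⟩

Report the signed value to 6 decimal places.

triangle: 2!·3!·2!/8! = 24/40320
(j±m)!: 3!·2!·2!·2!·3!·2! = 576
prefactor² = (2J+1)·Δ·N² = 72/35
  k=0: +1/(0!·2!·2!·2!·1!·0!) = 1/8
  k=1: −1/(1!·1!·1!·1!·2!·1!) = -1/2
  k=2: +1/(2!·0!·0!·0!·3!·2!) = 1/24
Σ = -1/3  ⇒  CG² = 72/35·(-1/3)² = 8/35
CG = −√(8/35) = -0.478091

-0.478091  (= −√(8/35))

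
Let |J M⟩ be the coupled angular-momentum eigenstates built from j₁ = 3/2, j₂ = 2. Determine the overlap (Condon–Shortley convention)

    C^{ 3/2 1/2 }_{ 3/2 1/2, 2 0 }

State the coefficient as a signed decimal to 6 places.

j₁+j₂−J=2  J+j₁−j₂=1  J−j₁+j₂=2  j₁+j₂+J+1=6
(j₁±m₁, j₂±m₂, J±M) = (2,1,2,2,2,1)
P² = 16/45
sum k=0..1:
  [0] +1/4 = 1/4
  [1] −1/1 = -1
S = -3/4
C² = P²·S² = 1/5 ; C = -0.447214

-0.447214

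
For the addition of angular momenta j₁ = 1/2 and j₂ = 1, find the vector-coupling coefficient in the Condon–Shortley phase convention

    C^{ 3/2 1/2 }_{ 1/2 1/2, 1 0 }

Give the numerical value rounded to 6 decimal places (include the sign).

+0.816497

triangle: 0!×1!×2!/4! = 2/24
(j±m)!: 1!×0!×1!×1!×2!×1! = 2
prefactor² = (2J+1)×Δ×N² = 2/3
  k=0: +1/(0!×0!×0!×1!×1!×1!) = 1
Σ = 1  ⇒  CG² = 2/3×1² = 2/3
CG = +√(2/3) = +0.816497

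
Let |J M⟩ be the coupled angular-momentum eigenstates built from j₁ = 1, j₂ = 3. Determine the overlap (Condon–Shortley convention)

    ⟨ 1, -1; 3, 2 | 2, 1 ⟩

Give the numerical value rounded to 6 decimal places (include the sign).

j₁+j₂−J=2  J+j₁−j₂=0  J−j₁+j₂=4  j₁+j₂+J+1=7
(j₁±m₁, j₂±m₂, J±M) = (0,2,5,1,3,1)
P² = 480/7
sum k=2..2:
  [2] +1/12 = 1/12
S = 1/12
C² = P²·S² = 10/21 ; C = +0.690066

+√(10/21) ≈ +0.690066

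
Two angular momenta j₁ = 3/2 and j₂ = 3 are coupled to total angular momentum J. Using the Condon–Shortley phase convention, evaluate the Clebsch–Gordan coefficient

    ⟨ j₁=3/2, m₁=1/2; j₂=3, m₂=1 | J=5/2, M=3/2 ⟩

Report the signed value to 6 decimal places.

√[6·2!1!4!/8! · 2!1!4!2!4!1!] = √(576/35)
  +(−1)^0/∏(0,2,1,4,0,0)! = 1/48  (running 1/48)
  +(−1)^1/∏(1,1,0,3,1,1)! = -1/6  (running -7/48)
⟨..|..⟩ = √(576/35)·(-7/48) = -0.591608

−√(7/20) ≈ -0.591608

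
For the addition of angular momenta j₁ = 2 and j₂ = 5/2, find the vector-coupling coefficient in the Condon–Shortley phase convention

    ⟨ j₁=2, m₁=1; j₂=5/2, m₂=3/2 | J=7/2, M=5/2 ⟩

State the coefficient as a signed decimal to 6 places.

-0.125988  (= −√(1/63))

triangle: 1!·3!·4!/9! = 144/362880
(j±m)!: 3!·1!·4!·1!·6!·1! = 103680
prefactor² = (2J+1)·Δ·N² = 2304/7
  k=0: +1/(0!·1!·1!·4!·2!·0!) = 1/48
  k=1: −1/(1!·0!·0!·3!·3!·1!) = -1/36
Σ = -1/144  ⇒  CG² = 2304/7·(-1/144)² = 1/63
CG = −√(1/63) = -0.125988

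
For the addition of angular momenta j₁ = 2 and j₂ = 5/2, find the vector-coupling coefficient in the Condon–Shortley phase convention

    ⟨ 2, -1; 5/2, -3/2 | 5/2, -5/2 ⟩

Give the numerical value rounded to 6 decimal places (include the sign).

−√(3/7) = -0.654654

√[6·2!2!3!/8! · 1!3!1!4!0!5!] = √(432/7)
  +(−1)^1/∏(1,1,2,0,0,3)! = -1/12  (running -1/12)
⟨..|..⟩ = √(432/7)·(-1/12) = -0.654654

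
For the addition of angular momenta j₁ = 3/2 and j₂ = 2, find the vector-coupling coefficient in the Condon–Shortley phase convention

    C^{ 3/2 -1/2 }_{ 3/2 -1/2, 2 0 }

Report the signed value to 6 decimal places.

j₁+j₂−J=2  J+j₁−j₂=1  J−j₁+j₂=2  j₁+j₂+J+1=6
(j₁±m₁, j₂±m₂, J±M) = (1,2,2,2,1,2)
P² = 16/45
sum k=1..2:
  [1] −1/1 = -1
  [2] +1/4 = 1/4
S = -3/4
C² = P²·S² = 1/5 ; C = -0.447214

-0.447214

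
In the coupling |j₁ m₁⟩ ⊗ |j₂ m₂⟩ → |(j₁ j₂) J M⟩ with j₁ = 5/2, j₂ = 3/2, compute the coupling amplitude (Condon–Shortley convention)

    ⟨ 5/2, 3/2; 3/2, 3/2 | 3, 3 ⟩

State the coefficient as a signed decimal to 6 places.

-0.612372

triangle: 1!×4!×2!/8! = 48/40320
(j±m)!: 4!×1!×3!×0!×6!×0! = 103680
prefactor² = (2J+1)×Δ×N² = 864
  k=1: −1/(1!×0!×0!×2!×4!×0!) = -1/48
Σ = -1/48  ⇒  CG² = 864×(-1/48)² = 3/8
CG = −√(3/8) = -0.612372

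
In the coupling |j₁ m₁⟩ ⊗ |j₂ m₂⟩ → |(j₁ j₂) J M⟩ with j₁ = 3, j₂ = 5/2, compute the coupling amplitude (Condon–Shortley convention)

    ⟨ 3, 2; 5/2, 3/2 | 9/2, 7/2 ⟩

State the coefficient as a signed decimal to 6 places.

√[10·1!5!4!/11! · 5!1!4!1!8!1!] = √(921600/11)
  +(−1)^0/∏(0,1,1,4,4,0)! = 1/576  (running 1/576)
  +(−1)^1/∏(1,0,0,3,5,1)! = -1/720  (running 1/2880)
⟨..|..⟩ = √(921600/11)·(1/2880) = +0.100504

+0.100504  (= +√(1/99))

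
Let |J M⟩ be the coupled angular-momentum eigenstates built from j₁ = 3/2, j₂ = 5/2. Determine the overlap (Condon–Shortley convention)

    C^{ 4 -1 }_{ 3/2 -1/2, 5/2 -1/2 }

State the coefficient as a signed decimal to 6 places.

triangle: 0!·3!·5!/9! = 720/362880
(j±m)!: 1!·2!·2!·3!·3!·5! = 17280
prefactor² = (2J+1)·Δ·N² = 2160/7
  k=0: +1/(0!·0!·2!·2!·1!·3!) = 1/24
Σ = 1/24  ⇒  CG² = 2160/7·1/24² = 15/28
CG = +√(15/28) = +0.731925

+√(15/28) ≈ +0.731925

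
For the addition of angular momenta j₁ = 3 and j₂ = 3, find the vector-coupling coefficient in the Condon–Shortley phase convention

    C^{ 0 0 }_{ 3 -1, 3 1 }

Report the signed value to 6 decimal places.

j₁+j₂−J=6  J+j₁−j₂=0  J−j₁+j₂=0  j₁+j₂+J+1=7
(j₁±m₁, j₂±m₂, J±M) = (2,4,4,2,0,0)
P² = 2304/7
sum k=4..4:
  [4] +1/48 = 1/48
S = 1/48
C² = P²·S² = 1/7 ; C = +0.377964

+0.377964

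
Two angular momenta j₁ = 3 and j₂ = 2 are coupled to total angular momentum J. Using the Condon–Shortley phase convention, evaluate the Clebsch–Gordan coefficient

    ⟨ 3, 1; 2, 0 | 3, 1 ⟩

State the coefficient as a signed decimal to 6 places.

triangle: 2!·4!·2!/9! = 96/362880
(j±m)!: 4!·2!·2!·2!·4!·2! = 9216
prefactor² = (2J+1)·Δ·N² = 256/15
  k=0: +1/(0!·2!·2!·2!·2!·0!) = 1/16
  k=1: −1/(1!·1!·1!·1!·3!·1!) = -1/6
  k=2: +1/(2!·0!·0!·0!·4!·2!) = 1/96
Σ = -3/32  ⇒  CG² = 256/15·(-3/32)² = 3/20
CG = −√(3/20) = -0.387298

−√(3/20) = -0.387298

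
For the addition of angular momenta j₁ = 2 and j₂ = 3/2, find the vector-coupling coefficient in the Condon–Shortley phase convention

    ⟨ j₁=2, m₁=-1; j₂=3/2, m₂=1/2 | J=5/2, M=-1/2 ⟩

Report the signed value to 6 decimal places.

−√(5/14) ≈ -0.597614

j₁+j₂−J=1  J+j₁−j₂=3  J−j₁+j₂=2  j₁+j₂+J+1=7
(j₁±m₁, j₂±m₂, J±M) = (1,3,2,1,2,3)
P² = 72/35
sum k=0..1:
  [0] +1/12 = 1/12
  [1] −1/2 = -1/2
S = -5/12
C² = P²·S² = 5/14 ; C = -0.597614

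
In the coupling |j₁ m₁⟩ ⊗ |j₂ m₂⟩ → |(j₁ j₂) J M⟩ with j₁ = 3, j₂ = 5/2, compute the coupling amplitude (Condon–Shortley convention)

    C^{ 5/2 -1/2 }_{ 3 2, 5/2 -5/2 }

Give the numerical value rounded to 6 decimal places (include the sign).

+√(5/14) ≈ +0.597614

j₁+j₂−J=3  J+j₁−j₂=3  J−j₁+j₂=2  j₁+j₂+J+1=9
(j₁±m₁, j₂±m₂, J±M) = (5,1,0,5,2,3)
P² = 1440/7
sum k=0..0:
  [0] +1/24 = 1/24
S = 1/24
C² = P²·S² = 5/14 ; C = +0.597614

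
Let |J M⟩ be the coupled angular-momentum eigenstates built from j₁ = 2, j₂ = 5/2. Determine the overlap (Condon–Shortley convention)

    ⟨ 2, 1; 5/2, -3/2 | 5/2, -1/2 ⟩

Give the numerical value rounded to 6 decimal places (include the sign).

+0.414039  (= +√(6/35))

√[6·2!2!3!/8! · 3!1!1!4!2!3!] = √(216/35)
  +(−1)^0/∏(0,2,1,1,1,2)! = 1/4  (running 1/4)
  +(−1)^1/∏(1,1,0,0,2,3)! = -1/12  (running 1/6)
⟨..|..⟩ = √(216/35)·(1/6) = +0.414039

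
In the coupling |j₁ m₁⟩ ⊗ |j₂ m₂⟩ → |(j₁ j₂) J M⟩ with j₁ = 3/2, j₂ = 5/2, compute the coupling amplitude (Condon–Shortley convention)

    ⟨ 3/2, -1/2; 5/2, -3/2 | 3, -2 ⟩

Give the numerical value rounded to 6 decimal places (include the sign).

triangle: 1!×2!×4!/8! = 48/40320
(j±m)!: 1!×2!×1!×4!×1!×5! = 5760
prefactor² = (2J+1)×Δ×N² = 48
  k=0: +1/(0!×1!×2!×1!×0!×3!) = 1/12
  k=1: −1/(1!×0!×1!×0!×1!×4!) = -1/24
Σ = 1/24  ⇒  CG² = 48×1/24² = 1/12
CG = +√(1/12) = +0.288675

+√(1/12) = +0.288675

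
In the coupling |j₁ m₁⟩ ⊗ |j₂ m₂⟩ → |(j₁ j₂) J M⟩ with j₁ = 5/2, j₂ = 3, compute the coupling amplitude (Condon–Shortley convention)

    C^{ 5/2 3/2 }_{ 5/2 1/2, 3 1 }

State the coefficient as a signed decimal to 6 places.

+0.169031

√[6·3!2!3!/9! · 3!2!4!2!4!1!] = √(576/35)
  +(−1)^1/∏(1,2,1,3,1,0)! = -1/12  (running -1/12)
  +(−1)^2/∏(2,1,0,2,2,1)! = 1/8  (running 1/24)
⟨..|..⟩ = √(576/35)·(1/24) = +0.169031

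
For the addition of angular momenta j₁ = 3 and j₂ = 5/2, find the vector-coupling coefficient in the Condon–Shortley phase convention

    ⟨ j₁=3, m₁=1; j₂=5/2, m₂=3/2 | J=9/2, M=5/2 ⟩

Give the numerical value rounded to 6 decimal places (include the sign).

-0.317821  (= −√(10/99))

j₁+j₂−J=1  J+j₁−j₂=5  J−j₁+j₂=4  j₁+j₂+J+1=11
(j₁±m₁, j₂±m₂, J±M) = (4,2,4,1,7,2)
P² = 92160/11
sum k=0..1:
  [0] +1/288 = 1/288
  [1] −1/144 = -1/144
S = -1/288
C² = P²·S² = 10/99 ; C = -0.317821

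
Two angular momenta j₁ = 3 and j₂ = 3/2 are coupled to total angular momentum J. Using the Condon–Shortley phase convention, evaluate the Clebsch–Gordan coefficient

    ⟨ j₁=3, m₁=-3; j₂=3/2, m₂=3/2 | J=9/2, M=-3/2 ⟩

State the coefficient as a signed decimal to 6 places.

+0.109109  (= +√(1/84))

j₁+j₂−J=0  J+j₁−j₂=6  J−j₁+j₂=3  j₁+j₂+J+1=10
(j₁±m₁, j₂±m₂, J±M) = (0,6,3,0,3,6)
P² = 1555200/7
sum k=0..0:
  [0] +1/4320 = 1/4320
S = 1/4320
C² = P²·S² = 1/84 ; C = +0.109109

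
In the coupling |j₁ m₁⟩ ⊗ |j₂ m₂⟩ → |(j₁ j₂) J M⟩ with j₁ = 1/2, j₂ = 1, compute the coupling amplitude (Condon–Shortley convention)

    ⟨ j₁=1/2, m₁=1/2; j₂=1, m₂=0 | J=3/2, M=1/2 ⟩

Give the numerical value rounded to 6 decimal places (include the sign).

+0.816497  (= +√(2/3))

√[4·0!1!2!/4! · 1!0!1!1!2!1!] = √(2/3)
  +(−1)^0/∏(0,0,0,1,1,1)! = 1  (running 1)
⟨..|..⟩ = √(2/3)·(1) = +0.816497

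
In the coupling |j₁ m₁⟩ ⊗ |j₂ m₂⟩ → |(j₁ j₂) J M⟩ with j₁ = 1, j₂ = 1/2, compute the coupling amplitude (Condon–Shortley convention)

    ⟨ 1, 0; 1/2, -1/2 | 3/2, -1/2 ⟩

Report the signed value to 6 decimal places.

j₁+j₂−J=0  J+j₁−j₂=2  J−j₁+j₂=1  j₁+j₂+J+1=4
(j₁±m₁, j₂±m₂, J±M) = (1,1,0,1,1,2)
P² = 2/3
sum k=0..0:
  [0] +1/1 = 1
S = 1
C² = P²·S² = 2/3 ; C = +0.816497

+√(2/3) = +0.816497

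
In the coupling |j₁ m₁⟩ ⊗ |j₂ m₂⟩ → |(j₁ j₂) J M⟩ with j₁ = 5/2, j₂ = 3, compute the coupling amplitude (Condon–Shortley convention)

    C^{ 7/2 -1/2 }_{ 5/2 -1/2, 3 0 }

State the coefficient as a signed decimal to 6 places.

−√(4/21) = -0.436436

j₁+j₂−J=2  J+j₁−j₂=3  J−j₁+j₂=4  j₁+j₂+J+1=10
(j₁±m₁, j₂±m₂, J±M) = (2,3,3,3,3,4)
P² = 6912/175
sum k=0..2:
  [0] +1/72 = 1/72
  [1] −1/8 = -1/8
  [2] +1/24 = 1/24
S = -5/72
C² = P²·S² = 4/21 ; C = -0.436436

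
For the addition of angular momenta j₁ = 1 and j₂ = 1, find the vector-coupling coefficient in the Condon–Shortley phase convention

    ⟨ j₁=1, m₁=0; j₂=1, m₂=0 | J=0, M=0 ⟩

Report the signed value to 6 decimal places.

-0.577350  (= −√(1/3))

triangle: 2!*0!*0!/3! = 2/6
(j±m)!: 1!*1!*1!*1!*0!*0! = 1
prefactor² = (2J+1)*Δ*N² = 1/3
  k=1: −1/(1!*1!*0!*0!*0!*0!) = -1
Σ = -1  ⇒  CG² = 1/3*(-1)² = 1/3
CG = −√(1/3) = -0.577350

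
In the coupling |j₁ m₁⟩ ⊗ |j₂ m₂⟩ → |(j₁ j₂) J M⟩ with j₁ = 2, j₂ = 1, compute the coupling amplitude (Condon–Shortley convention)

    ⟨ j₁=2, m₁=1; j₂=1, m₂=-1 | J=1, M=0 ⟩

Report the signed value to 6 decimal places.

+0.547723  (= +√(3/10))

√[3·2!2!0!/5! · 3!1!0!2!1!1!] = √(6/5)
  +(−1)^0/∏(0,2,1,0,1,0)! = 1/2  (running 1/2)
⟨..|..⟩ = √(6/5)·(1/2) = +0.547723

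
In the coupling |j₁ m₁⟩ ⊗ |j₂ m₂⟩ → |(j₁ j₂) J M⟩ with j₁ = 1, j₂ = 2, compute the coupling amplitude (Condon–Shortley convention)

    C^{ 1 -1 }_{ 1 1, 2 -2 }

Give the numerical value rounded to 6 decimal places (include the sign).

+√(3/5) = +0.774597

triangle: 2!*0!*2!/5! = 4/120
(j±m)!: 2!*0!*0!*4!*0!*2! = 96
prefactor² = (2J+1)*Δ*N² = 48/5
  k=0: +1/(0!*2!*0!*0!*0!*2!) = 1/4
Σ = 1/4  ⇒  CG² = 48/5*1/4² = 3/5
CG = +√(3/5) = +0.774597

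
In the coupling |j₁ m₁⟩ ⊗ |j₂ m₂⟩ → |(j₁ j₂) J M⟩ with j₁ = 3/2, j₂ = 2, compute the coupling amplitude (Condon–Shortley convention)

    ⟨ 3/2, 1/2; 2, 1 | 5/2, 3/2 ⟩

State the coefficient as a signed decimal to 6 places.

−√(1/35) = -0.169031

√[6·1!2!3!/7! · 2!1!3!1!4!1!] = √(144/35)
  +(−1)^0/∏(0,1,1,3,1,0)! = 1/6  (running 1/6)
  +(−1)^1/∏(1,0,0,2,2,1)! = -1/4  (running -1/12)
⟨..|..⟩ = √(144/35)·(-1/12) = -0.169031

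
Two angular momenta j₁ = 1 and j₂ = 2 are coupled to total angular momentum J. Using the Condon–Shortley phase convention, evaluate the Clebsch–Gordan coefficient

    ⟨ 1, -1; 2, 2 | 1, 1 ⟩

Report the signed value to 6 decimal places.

+√(3/5) ≈ +0.774597

j₁+j₂−J=2  J+j₁−j₂=0  J−j₁+j₂=2  j₁+j₂+J+1=5
(j₁±m₁, j₂±m₂, J±M) = (0,2,4,0,2,0)
P² = 48/5
sum k=2..2:
  [2] +1/4 = 1/4
S = 1/4
C² = P²·S² = 3/5 ; C = +0.774597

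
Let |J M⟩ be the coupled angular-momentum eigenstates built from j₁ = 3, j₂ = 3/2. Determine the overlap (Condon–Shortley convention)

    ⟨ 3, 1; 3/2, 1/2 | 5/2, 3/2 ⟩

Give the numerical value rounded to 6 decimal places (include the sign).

−√(7/20) = -0.591608

√[6·2!4!1!/8! · 4!2!2!1!4!1!] = √(576/35)
  +(−1)^1/∏(1,1,1,1,3,0)! = -1/6  (running -1/6)
  +(−1)^2/∏(2,0,0,0,4,1)! = 1/48  (running -7/48)
⟨..|..⟩ = √(576/35)·(-7/48) = -0.591608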